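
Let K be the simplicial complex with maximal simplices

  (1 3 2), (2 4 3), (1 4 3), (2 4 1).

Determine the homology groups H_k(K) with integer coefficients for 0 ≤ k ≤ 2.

Order the vertices as 1 < 2 < 3 < 4. Listing each simplex with vertices in this order, K has dimension 2 with simplices:

  0-simplices (4): [1], [2], [3], [4]
  1-simplices (6): [1,2], [1,3], [1,4], [2,3], [2,4], [3,4]
  2-simplices (4): [1,2,3], [1,2,4], [1,3,4], [2,3,4]

giving chain groups C_0 ≅ Z^4, C_1 ≅ Z^6, C_2 ≅ Z^4.

∂_1: C_1 → C_0 is given by ∂[p,q] = [q] − [p]. For instance
  ∂[2,4] = [4] − [2].
The resulting 4×6 matrix has rank 3, and its Smith normal form has invariant factors (1,1,1).

Boundary ∂_2: C_2 → C_1 maps a triangle to the signed sum of its edges. For instance
  ∂[2,3,4] = [3,4] − [2,4] + [2,3],
  ∂[1,2,4] = [2,4] − [1,4] + [1,2].
The resulting 6×4 matrix has rank 3, and its Smith normal form has invariant factors (1,1,1).

Computing H_k = (kernel of ∂_k) / (image of ∂_{k+1}):

  H_0: rank C_0 − rank ∂_1 = 4 − 3 = 1, and the invariant factors of ∂_1 are all 1, so H_0 ≅ Z.
  H_1: rank ker ∂_1 − rank ∂_2 = (6 − 3) − 3 = 0, and the invariant factors of ∂_2 are all 1, so H_1 ≅ 0.
  H_2: rank ker ∂_2 − rank ∂_3 = (4 − 3) − 0 = 1, and there is no ∂_3, so H_2 ≅ Z.

(K is a triangulation of the 2-sphere S^2.)

H_0 ≅ Z,  H_1 = 0,  H_2 ≅ Z.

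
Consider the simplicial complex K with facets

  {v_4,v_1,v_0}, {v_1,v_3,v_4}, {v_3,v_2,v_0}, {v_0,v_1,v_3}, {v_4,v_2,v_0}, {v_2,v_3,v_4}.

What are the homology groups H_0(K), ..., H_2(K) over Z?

We work with the vertex ordering v_0 < v_1 < v_2 < v_3 < v_4. The simplices of K, each written with vertices in increasing order, are:

  0-simplices (5): [v_0], [v_1], [v_2], [v_3], [v_4]
  1-simplices (9): [v_0,v_1], [v_0,v_2], [v_0,v_3], [v_0,v_4], [v_1,v_3], [v_1,v_4], [v_2,v_3], [v_2,v_4], [v_3,v_4]
  2-simplices (6): [v_0,v_1,v_3], [v_0,v_1,v_4], [v_0,v_2,v_3], [v_0,v_2,v_4], [v_1,v_3,v_4], [v_2,v_3,v_4]

so the chain groups are C_0 ≅ Z^5, C_1 ≅ Z^9, C_2 ≅ Z^6.

Boundary ∂_1: C_1 → C_0 sends each edge [p,q] (with p < q) to q − p.
As a 5×9 matrix over Z this has rank 4, with invariant factors (1,1,1,1).

The boundary map ∂_2: C_2 → C_1 acts by ∂[p,q,r] = [q,r] − [p,r] + [p,q]. For instance
  ∂[v_0,v_1,v_4] = [v_1,v_4] − [v_0,v_4] + [v_0,v_1],
  ∂[v_1,v_3,v_4] = [v_3,v_4] − [v_1,v_4] + [v_1,v_3].
The 9×6 boundary matrix has rank 5 and Smith normal form diag(1,1,1,1,1).

Reading off H_k = ker ∂_k / im ∂_{k+1}:

  H_0: rank C_0 − rank ∂_1 = 5 − 4 = 1, and the invariant factors of ∂_1 are all 1, so H_0 ≅ Z.
  H_1: rank ker ∂_1 − rank ∂_2 = (9 − 4) − 5 = 0, and the invariant factors of ∂_2 are all 1, so H_1 ≅ 0.
  H_2: rank ker ∂_2 − rank ∂_3 = (6 − 5) − 0 = 1, and there is no ∂_3, so H_2 ≅ Z.

As a check, the Euler characteristic is 5 − 9 + 6 = 2, which agrees with 1 − 0 + 1 = 2.
(K is a triangulation of the 2-sphere S^2.)

H_0 = Z,  H_1 = 0,  H_2 = Z.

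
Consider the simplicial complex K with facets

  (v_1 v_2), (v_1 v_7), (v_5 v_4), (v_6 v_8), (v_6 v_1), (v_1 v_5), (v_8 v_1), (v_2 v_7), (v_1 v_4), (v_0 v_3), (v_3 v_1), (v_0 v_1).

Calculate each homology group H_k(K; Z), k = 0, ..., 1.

H_0 = Z,  H_1 = Z^4.

Fix the vertex order v_0 < v_1 < v_2 < v_3 < v_4 < v_5 < v_6 < v_7 < v_8 and write every simplex with vertices in increasing order. Then dim K = 1 and the simplices of K are:

  0-simplices (9): [v_0], [v_1], [v_2], [v_3], [v_4], [v_5], [v_6], [v_7], [v_8]
  1-simplices (12): [v_0,v_1], [v_0,v_3], [v_1,v_2], [v_1,v_3], [v_1,v_4], [v_1,v_5], [v_1,v_6], [v_1,v_7], [v_1,v_8], [v_2,v_7], [v_4,v_5], [v_6,v_8]

giving chain groups C_0 ≅ Z^9, C_1 ≅ Z^12.

∂_1: C_1 → C_0 sends each edge [p,q] (with p < q) to q − p. For instance
  ∂[v_1,v_3] = [v_3] − [v_1].
This gives a 9×12 integer matrix of rank 8; reducing to Smith normal form yields diagonal entries (1,1,1,1,1,1,1,1).

Computing H_k = (kernel of ∂_k) / (image of ∂_{k+1}):

  H_0: rank C_0 − rank ∂_1 = 9 − 8 = 1, and the invariant factors of ∂_1 are all 1, so H_0 ≅ Z.
  H_1: rank ker ∂_1 − rank ∂_2 = (12 − 8) − 0 = 4, and there is no ∂_2, so H_1 ≅ Z^4.

As a check, the Euler characteristic is 9 − 12 = -3, which agrees with 1 − 4 = -3.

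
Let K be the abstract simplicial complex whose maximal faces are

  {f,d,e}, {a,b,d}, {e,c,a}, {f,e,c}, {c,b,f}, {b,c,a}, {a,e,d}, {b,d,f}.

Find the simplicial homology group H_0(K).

Fix the vertex order a < b < c < d < e < f and write every simplex with vertices in increasing order. Then dim K = 2 and the simplices of K are:

  0-simplices (6): a, b, c, d, e, f
  1-simplices (12): ab, ac, ad, ae, bc, bd, bf, ce, cf, de, df, ef
  2-simplices (8): abc, abd, ace, ade, bcf, bdf, cef, def

Hence C_0 ≅ Z^6, C_1 ≅ Z^12, C_2 ≅ Z^8.

Boundary ∂_1: C_1 → C_0 sends each edge [p,q] (with p < q) to q − p. For instance
  ∂cf = f − c.
This gives a 6×12 integer matrix of rank 5; reducing to Smith normal form yields diagonal entries (1,1,1,1,1).

Boundary ∂_2: C_2 → C_1 sends each 2-simplex [p,q,r] to [q,r] − [p,r] + [p,q]. For instance
  ∂bdf = df − bf + bd,
  ∂def = ef − df + de.
This gives a 12×8 integer matrix of rank 7; reducing to Smith normal form yields diagonal entries (1,1,1,1,1,1,1).

From H_k ≅ ker(∂_k) / im(∂_{k+1}) we obtain:

  H_0: rank C_0 − rank ∂_1 = 6 − 5 = 1, and the invariant factors of ∂_1 are all 1, so H_0 = Z.

H_0 ≅ Z.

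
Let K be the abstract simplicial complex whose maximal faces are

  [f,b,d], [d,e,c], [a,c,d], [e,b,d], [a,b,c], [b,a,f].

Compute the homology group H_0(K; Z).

K has 6 vertices, 12 edges, 6 triangles.
rank ∂_0 = 0, rank ∂_1 = 5 ⇒ b_0 = 6 − 0 − 5 = 1; all invariant factors of ∂_1 are 1 so no torsion. So H_0 = Z.

H_0 = Z.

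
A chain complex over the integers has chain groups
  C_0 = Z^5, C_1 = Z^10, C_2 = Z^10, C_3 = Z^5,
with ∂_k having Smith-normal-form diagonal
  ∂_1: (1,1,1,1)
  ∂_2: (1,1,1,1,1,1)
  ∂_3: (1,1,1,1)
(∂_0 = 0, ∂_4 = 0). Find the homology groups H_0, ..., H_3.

H_0 = Z,  H_1 = 0,  H_2 = 0,  H_3 = Z.

H_0: b_0 = 5 − 0 − 4 = 1; torsion from ∂_1 factors > 1: none. So H_0 = Z.
H_1: b_1 = 10 − 4 − 6 = 0; torsion from ∂_2 factors > 1: none. So H_1 = 0.
H_2: b_2 = 10 − 6 − 4 = 0; torsion from ∂_3 factors > 1: none. So H_2 = 0.
H_3: b_3 = 5 − 4 − 0 = 1; torsion from ∂_4 factors > 1: none. So H_3 = Z.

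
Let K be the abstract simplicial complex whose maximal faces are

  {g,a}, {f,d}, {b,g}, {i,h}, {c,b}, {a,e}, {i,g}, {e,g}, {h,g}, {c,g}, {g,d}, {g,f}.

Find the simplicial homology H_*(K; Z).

H_0 ≅ Z,  H_1 ≅ Z^4.

Take the total order a < b < c < d < e < f < g < h < i on the vertex set. Then K (dimension 1) consists of the simplices:

  0-simplices (9): a, b, c, d, e, f, g, h, i
  1-simplices (12): ae, ag, bc, bg, cg, df, dg, eg, fg, gh, gi, hi

so the chain groups are C_0 ≅ Z^9, C_1 ≅ Z^12.

The boundary map ∂_1: C_1 → C_0 is given by ∂[p,q] = [q] − [p].
As a 9×12 matrix over Z this has rank 8, with invariant factors (1,1,1,1,1,1,1,1).

Computing H_k = (kernel of ∂_k) / (image of ∂_{k+1}):

  H_0: rank C_0 − rank ∂_1 = 9 − 8 = 1, and the invariant factors of ∂_1 are all 1, so H_0 = Z.
  H_1: rank ker ∂_1 − rank ∂_2 = (12 − 8) − 0 = 4, and there is no ∂_2, so H_1 = Z^4.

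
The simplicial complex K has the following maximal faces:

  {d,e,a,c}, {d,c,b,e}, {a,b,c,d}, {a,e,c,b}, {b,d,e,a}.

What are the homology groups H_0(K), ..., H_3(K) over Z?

Order the vertices as a < b < c < d < e. Listing each simplex with vertices in this order, K has dimension 3 with simplices:

  0-simplices (5): a, b, c, d, e
  1-simplices (10): ab, ac, ad, ae, bc, bd, be, cd, ce, de
  2-simplices (10): abc, abd, abe, acd, ace, ade, bcd, bce, bde, cde
  3-simplices (5): abcd, abce, abde, acde, bcde

Hence C_0 ≅ Z^5, C_1 ≅ Z^10, C_2 ≅ Z^10, C_3 ≅ Z^5.

∂_1: C_1 → C_0 is given by ∂[p,q] = [q] − [p].
The resulting 5×10 matrix has rank 4, and its Smith normal form has invariant factors (1,1,1,1).

Boundary ∂_2: C_2 → C_1 maps a triangle to the signed sum of its edges. For instance
  ∂bcd = cd − bd + bc,
  ∂ace = ce − ae + ac.
The resulting 10×10 matrix has rank 6, and its Smith normal form has invariant factors (1,1,1,1,1,1).

∂_3: C_3 → C_2 sends each 3-simplex σ to the alternating sum Σ_i (−1)^i (σ with its i-th vertex removed). For instance
  ∂acde = cde − ade + ace − acd,
  ∂bcde = cde − bde + bce − bcd.
The 10×5 boundary matrix has rank 4 and Smith normal form diag(1,1,1,1).

Now H_k = ker ∂_k / im ∂_{k+1}, so:

  H_0: rank C_0 − rank ∂_1 = 5 − 4 = 1, and the invariant factors of ∂_1 are all 1, so H_0 = Z.
  H_1: rank ker ∂_1 − rank ∂_2 = (10 − 4) − 6 = 0, and the invariant factors of ∂_2 are all 1, so H_1 = 0.
  H_2: rank ker ∂_2 − rank ∂_3 = (10 − 6) − 4 = 0, and the invariant factors of ∂_3 are all 1, so H_2 = 0.
  H_3: rank ker ∂_3 − rank ∂_4 = (5 − 4) − 0 = 1, and there is no ∂_4, so H_3 = Z.

H_0 = Z,  H_1 = 0,  H_2 = 0,  H_3 = Z.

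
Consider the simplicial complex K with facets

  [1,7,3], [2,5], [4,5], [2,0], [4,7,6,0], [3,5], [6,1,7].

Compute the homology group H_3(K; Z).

Order the vertices as 0 < 1 < 2 < 3 < 4 < 5 < 6 < 7. Listing each simplex with vertices in this order, K has dimension 3 with simplices:

  0-simplices (8): [0], [1], [2], [3], [4], [5], [6], [7]
  1-simplices (14): [0,2], [0,4], [0,6], [0,7], [1,3], [1,6], [1,7], [2,5], [3,5], [3,7], [4,5], [4,6], [4,7], [6,7]
  2-simplices (6): [0,4,6], [0,4,7], [0,6,7], [1,3,7], [1,6,7], [4,6,7]
  3-simplices (1): [0,4,6,7]

Hence C_0 ≅ Z^8, C_1 ≅ Z^14, C_2 ≅ Z^6, C_3 ≅ Z^1.

Boundary ∂_1: C_1 → C_0 is given by ∂[p,q] = [q] − [p]. For instance
  ∂[3,5] = [5] − [3].
The resulting 8×14 matrix has rank 7, and its Smith normal form has invariant factors (1,1,1,1,1,1,1).

The boundary map ∂_2: C_2 → C_1 sends each 2-simplex [p,q,r] to [q,r] − [p,r] + [p,q]. For instance
  ∂[1,3,7] = [3,7] − [1,7] + [1,3],
  ∂[1,6,7] = [6,7] − [1,7] + [1,6].
As a 14×6 matrix over Z this has rank 5, with invariant factors (1,1,1,1,1).

∂_3: C_3 → C_2 sends each 3-simplex σ to the alternating sum Σ_i (−1)^i (σ with its i-th vertex removed). For instance
  ∂[0,4,6,7] = [4,6,7] − [0,6,7] + [0,4,7] − [0,4,6].
This gives a 6×1 integer matrix of rank 1; reducing to Smith normal form yields diagonal entries (1).

From H_k ≅ ker(∂_k) / im(∂_{k+1}) we obtain:

  H_3: rank ker ∂_3 − rank ∂_4 = (1 − 1) − 0 = 0, and there is no ∂_4, so H_3 ≅ 0.

H_3 = 0.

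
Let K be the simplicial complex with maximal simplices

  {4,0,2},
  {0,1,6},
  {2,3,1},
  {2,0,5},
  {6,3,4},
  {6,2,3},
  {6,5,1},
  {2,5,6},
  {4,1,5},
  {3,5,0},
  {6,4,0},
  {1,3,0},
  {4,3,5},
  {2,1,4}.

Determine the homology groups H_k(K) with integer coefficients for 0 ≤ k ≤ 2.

H_0 = Z,  H_1 = Z^2,  H_2 = Z.

Fix the vertex order 0 < 1 < 2 < 3 < 4 < 5 < 6 and write every simplex with vertices in increasing order. Then dim K = 2 and the simplices of K are:

  0-simplices (7): [0], [1], [2], [3], [4], [5], [6]
  1-simplices (21): [0,1], [0,2], [0,3], [0,4], [0,5], [0,6], [1,2], [1,3], [1,4], [1,5], [1,6], [2,3], [2,4], [2,5], [2,6], [3,4], [3,5], [3,6], [4,5], [4,6], [5,6]
  2-simplices (14): [0,1,3], [0,1,6], [0,2,4], [0,2,5], [0,3,5], [0,4,6], [1,2,3], [1,2,4], [1,4,5], [1,5,6], [2,3,6], [2,5,6], [3,4,5], [3,4,6]

giving chain groups C_0 ≅ Z^7, C_1 ≅ Z^21, C_2 ≅ Z^14.

∂_1: C_1 → C_0 sends each edge [p,q] (with p < q) to q − p.
This gives a 7×21 integer matrix of rank 6; reducing to Smith normal form yields diagonal entries (1,1,1,1,1,1).

∂_2: C_2 → C_1 acts by ∂[p,q,r] = [q,r] − [p,r] + [p,q]. For instance
  ∂[0,3,5] = [3,5] − [0,5] + [0,3],
  ∂[0,2,5] = [2,5] − [0,5] + [0,2].
The 21×14 boundary matrix has rank 13 and Smith normal form diag(1,1,1,1,1,1,1,1,1,1,1,1,1).

Computing H_k = (kernel of ∂_k) / (image of ∂_{k+1}):

  H_0: rank C_0 − rank ∂_1 = 7 − 6 = 1, and the invariant factors of ∂_1 are all 1, so H_0 ≅ Z.
  H_1: rank ker ∂_1 − rank ∂_2 = (21 − 6) − 13 = 2, and the invariant factors of ∂_2 are all 1, so H_1 ≅ Z^2.
  H_2: rank ker ∂_2 − rank ∂_3 = (14 − 13) − 0 = 1, and there is no ∂_3, so H_2 ≅ Z.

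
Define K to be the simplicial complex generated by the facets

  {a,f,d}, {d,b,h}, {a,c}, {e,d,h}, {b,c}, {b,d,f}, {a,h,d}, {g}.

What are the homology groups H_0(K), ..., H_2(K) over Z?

Order the vertices as a < b < c < d < e < f < g < h. Listing each simplex with vertices in this order, K has dimension 2 with simplices:

  0-simplices (8): a, b, c, d, e, f, g, h
  1-simplices (12): ac, ad, af, ah, bc, bd, bf, bh, de, df, dh, eh
  2-simplices (5): adf, adh, bdf, bdh, deh

so the chain groups are C_0 ≅ Z^8, C_1 ≅ Z^12, C_2 ≅ Z^5.

The boundary map ∂_1: C_1 → C_0 maps an edge to its endpoints' difference, ∂[p,q] = q − p. For instance
  ∂af = f − a.
As a 8×12 matrix over Z this has rank 6, with invariant factors (1,1,1,1,1,1).

The boundary map ∂_2: C_2 → C_1 sends each 2-simplex [p,q,r] to [q,r] − [p,r] + [p,q]. For instance
  ∂deh = eh − dh + de,
  ∂bdh = dh − bh + bd.
This gives a 12×5 integer matrix of rank 5; reducing to Smith normal form yields diagonal entries (1,1,1,1,1).

Now H_k = ker ∂_k / im ∂_{k+1}, so:

  H_0: rank C_0 − rank ∂_1 = 8 − 6 = 2, and the invariant factors of ∂_1 are all 1, so H_0 ≅ Z^2.
  H_1: rank ker ∂_1 − rank ∂_2 = (12 − 6) − 5 = 1, and the invariant factors of ∂_2 are all 1, so H_1 ≅ Z.
  H_2: rank ker ∂_2 − rank ∂_3 = (5 − 5) − 0 = 0, and there is no ∂_3, so H_2 ≅ 0.

H_0 ≅ Z^2,  H_1 ≅ Z,  H_2 = 0.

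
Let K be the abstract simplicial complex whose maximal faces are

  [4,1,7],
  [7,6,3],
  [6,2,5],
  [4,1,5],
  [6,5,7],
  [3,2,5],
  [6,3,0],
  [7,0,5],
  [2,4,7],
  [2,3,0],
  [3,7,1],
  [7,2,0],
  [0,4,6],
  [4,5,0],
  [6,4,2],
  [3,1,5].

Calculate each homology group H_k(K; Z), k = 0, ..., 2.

H_0 ≅ Z,  H_1 ≅ Z^2,  H_2 ≅ Z.

Order the vertices as 0 < 1 < 2 < 3 < 4 < 5 < 6 < 7. Listing each simplex with vertices in this order, K has dimension 2 with simplices:

  0-simplices (8): [0], [1], [2], [3], [4], [5], [6], [7]
  1-simplices (24): (24 of them)
  2-simplices (16): [0,2,3], [0,2,7], [0,3,6], [0,4,5], [0,4,6], [0,5,7], [1,3,5], [1,3,7], [1,4,5], [1,4,7], [2,3,5], [2,4,6], [2,4,7], [2,5,6], [3,6,7], [5,6,7]

Hence C_0 ≅ Z^8, C_1 ≅ Z^24, C_2 ≅ Z^16.

Boundary ∂_1: C_1 → C_0 is given by ∂[p,q] = [q] − [p].
The 8×24 boundary matrix has rank 7 and Smith normal form diag(1,1,1,1,1,1,1).

The boundary map ∂_2: C_2 → C_1 sends each 2-simplex [p,q,r] to [q,r] − [p,r] + [p,q]. For instance
  ∂[2,3,5] = [3,5] − [2,5] + [2,3],
  ∂[2,4,7] = [4,7] − [2,7] + [2,4].
This gives a 24×16 integer matrix of rank 15; reducing to Smith normal form yields diagonal entries (1,1,1,1,1,1,1,1,1,1,1,1,1,1,1).

Now H_k = ker ∂_k / im ∂_{k+1}, so:

  H_0: rank C_0 − rank ∂_1 = 8 − 7 = 1, and the invariant factors of ∂_1 are all 1, so H_0 ≅ Z.
  H_1: rank ker ∂_1 − rank ∂_2 = (24 − 7) − 15 = 2, and the invariant factors of ∂_2 are all 1, so H_1 ≅ Z^2.
  H_2: rank ker ∂_2 − rank ∂_3 = (16 − 15) − 0 = 1, and there is no ∂_3, so H_2 ≅ Z.

(K is a triangulation of the torus T^2.)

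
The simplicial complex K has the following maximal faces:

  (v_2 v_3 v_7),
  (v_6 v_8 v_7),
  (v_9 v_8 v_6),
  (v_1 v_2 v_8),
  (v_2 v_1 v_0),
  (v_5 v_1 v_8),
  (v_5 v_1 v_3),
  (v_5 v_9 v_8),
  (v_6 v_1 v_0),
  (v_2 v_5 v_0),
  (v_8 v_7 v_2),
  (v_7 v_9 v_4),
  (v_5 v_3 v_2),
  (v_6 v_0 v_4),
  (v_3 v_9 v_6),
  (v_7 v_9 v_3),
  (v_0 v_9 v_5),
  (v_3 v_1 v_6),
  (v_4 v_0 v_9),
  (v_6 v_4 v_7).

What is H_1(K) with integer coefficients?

H_1 ≅ Z ⊕ Z/2.

Order the vertices as v_0 < v_1 < v_2 < v_3 < v_4 < v_5 < v_6 < v_7 < v_8 < v_9. Listing each simplex with vertices in this order, K has dimension 2 with simplices:

  0-simplices (10): [v_0], [v_1], [v_2], [v_3], [v_4], [v_5], [v_6], [v_7], [v_8], [v_9]
  1-simplices (30): (30 of them)
  2-simplices (20): (20 of them)

so the chain groups are C_0 ≅ Z^10, C_1 ≅ Z^30, C_2 ≅ Z^20.

The boundary map ∂_1: C_1 → C_0 sends each edge [p,q] (with p < q) to q − p.
As a 10×30 matrix over Z this has rank 9, with invariant factors (1,1,1,1,1,1,1,1,1).

The boundary map ∂_2: C_2 → C_1 maps a triangle to the signed sum of its edges. For instance
  ∂[v_0,v_1,v_2] = [v_1,v_2] − [v_0,v_2] + [v_0,v_1],
  ∂[v_1,v_3,v_5] = [v_3,v_5] − [v_1,v_5] + [v_1,v_3].
This gives a 30×20 integer matrix of rank 20; reducing to Smith normal form yields diagonal entries (1,1,1,1,1,1,1,1,1,1,1,1,1,1,1,1,1,1,1,2).

From H_k ≅ ker(∂_k) / im(∂_{k+1}) we obtain:

  H_1: rank ker ∂_1 − rank ∂_2 = (30 − 9) − 20 = 1, and ∂_2 has invariant factor 2 > 1, so H_1 = Z ⊕ Z/2.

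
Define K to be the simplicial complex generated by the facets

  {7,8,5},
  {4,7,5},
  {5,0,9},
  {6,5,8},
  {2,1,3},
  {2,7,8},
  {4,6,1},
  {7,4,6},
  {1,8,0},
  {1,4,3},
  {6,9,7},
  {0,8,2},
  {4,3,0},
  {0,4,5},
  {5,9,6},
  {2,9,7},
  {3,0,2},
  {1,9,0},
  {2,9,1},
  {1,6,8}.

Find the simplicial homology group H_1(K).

Take the total order 0 < 1 < 2 < 3 < 4 < 5 < 6 < 7 < 8 < 9 on the vertex set. Then K (dimension 2) consists of the simplices:

  0-simplices (10): [0], [1], [2], [3], [4], [5], [6], [7], [8], [9]
  1-simplices (30): (30 of them)
  2-simplices (20): (20 of them)

Hence C_0 ≅ Z^10, C_1 ≅ Z^30, C_2 ≅ Z^20.

The boundary map ∂_1: C_1 → C_0 maps an edge to its endpoints' difference, ∂[p,q] = q − p.
As a 10×30 matrix over Z this has rank 9, with invariant factors (1,1,1,1,1,1,1,1,1).

Boundary ∂_2: C_2 → C_1 sends each 2-simplex [p,q,r] to [q,r] − [p,r] + [p,q]. For instance
  ∂[1,3,4] = [3,4] − [1,4] + [1,3],
  ∂[2,7,9] = [7,9] − [2,9] + [2,7].
The resulting 30×20 matrix has rank 20, and its Smith normal form has invariant factors (1,1,1,1,1,1,1,1,1,1,1,1,1,1,1,1,1,1,1,2).

Now H_k = ker ∂_k / im ∂_{k+1}, so:

  H_1: rank ker ∂_1 − rank ∂_2 = (30 − 9) − 20 = 1, and ∂_2 has invariant factor 2 > 1, so H_1 ≅ Z × Z/2.

H_1 ≅ Z × Z/2.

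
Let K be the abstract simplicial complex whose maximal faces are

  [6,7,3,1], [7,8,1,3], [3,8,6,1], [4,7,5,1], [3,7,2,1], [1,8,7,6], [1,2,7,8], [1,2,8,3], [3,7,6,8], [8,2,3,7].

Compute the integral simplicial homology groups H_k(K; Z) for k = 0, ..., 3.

H_0 ≅ Z,  H_1 = 0,  H_2 = 0,  H_3 ≅ Z^2.

Order the vertices as 1 < 2 < 3 < 4 < 5 < 6 < 7 < 8. Listing each simplex with vertices in this order, K has dimension 3 with simplices:

  0-simplices (8): [1], [2], [3], [4], [5], [6], [7], [8]
  1-simplices (19): [1,2], [1,3], [1,4], [1,5], [1,6], [1,7], [1,8], [2,3], [2,7], [2,8], [3,6], [3,7], [3,8], [4,5], [4,7], [5,7], [6,7], [6,8], [7,8]
  2-simplices (20): (20 of them)
  3-simplices (10): [1,2,3,7], [1,2,3,8], [1,2,7,8], [1,3,6,7], [1,3,6,8], [1,3,7,8], [1,4,5,7], [1,6,7,8], [2,3,7,8], [3,6,7,8]

giving chain groups C_0 ≅ Z^8, C_1 ≅ Z^19, C_2 ≅ Z^20, C_3 ≅ Z^10.

∂_1: C_1 → C_0 maps an edge to its endpoints' difference, ∂[p,q] = q − p.
The 8×19 boundary matrix has rank 7 and Smith normal form diag(1,1,1,1,1,1,1).

The boundary map ∂_2: C_2 → C_1 sends each 2-simplex [p,q,r] to [q,r] − [p,r] + [p,q]. For instance
  ∂[1,3,6] = [3,6] − [1,6] + [1,3],
  ∂[1,4,7] = [4,7] − [1,7] + [1,4].
The resulting 19×20 matrix has rank 12, and its Smith normal form has invariant factors (1,1,1,1,1,1,1,1,1,1,1,1).

∂_3: C_3 → C_2 sends each 3-simplex σ to the alternating sum Σ_i (−1)^i (σ with its i-th vertex removed). For instance
  ∂[3,6,7,8] = [6,7,8] − [3,7,8] + [3,6,8] − [3,6,7],
  ∂[1,2,7,8] = [2,7,8] − [1,7,8] + [1,2,8] − [1,2,7].
The 20×10 boundary matrix has rank 8 and Smith normal form diag(1,1,1,1,1,1,1,1).

Computing H_k = (kernel of ∂_k) / (image of ∂_{k+1}):

  H_0: rank C_0 − rank ∂_1 = 8 − 7 = 1, and the invariant factors of ∂_1 are all 1, so H_0 = Z.
  H_1: rank ker ∂_1 − rank ∂_2 = (19 − 7) − 12 = 0, and the invariant factors of ∂_2 are all 1, so H_1 = 0.
  H_2: rank ker ∂_2 − rank ∂_3 = (20 − 12) − 8 = 0, and the invariant factors of ∂_3 are all 1, so H_2 = 0.
  H_3: rank ker ∂_3 − rank ∂_4 = (10 − 8) − 0 = 2, and there is no ∂_4, so H_3 = Z^2.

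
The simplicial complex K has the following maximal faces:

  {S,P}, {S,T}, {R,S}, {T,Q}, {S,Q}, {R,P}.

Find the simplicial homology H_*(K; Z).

Take the total order P < Q < R < S < T on the vertex set. Then K (dimension 1) consists of the simplices:

  0-simplices (5): P, Q, R, S, T
  1-simplices (6): PR, PS, QS, QT, RS, ST

giving chain groups C_0 ≅ Z^5, C_1 ≅ Z^6.

Boundary ∂_1: C_1 → C_0 sends each edge [p,q] (with p < q) to q − p. For instance
  ∂ST = T − S.
This gives a 5×6 integer matrix of rank 4; reducing to Smith normal form yields diagonal entries (1,1,1,1).

Computing H_k = (kernel of ∂_k) / (image of ∂_{k+1}):

  H_0: rank C_0 − rank ∂_1 = 5 − 4 = 1, and the invariant factors of ∂_1 are all 1, so H_0 = Z.
  H_1: rank ker ∂_1 − rank ∂_2 = (6 − 4) − 0 = 2, and there is no ∂_2, so H_1 = Z^2.

As a check, the Euler characteristic is 5 − 6 = -1, which agrees with 1 − 2 = -1.

H_0 ≅ Z,  H_1 ≅ Z^2.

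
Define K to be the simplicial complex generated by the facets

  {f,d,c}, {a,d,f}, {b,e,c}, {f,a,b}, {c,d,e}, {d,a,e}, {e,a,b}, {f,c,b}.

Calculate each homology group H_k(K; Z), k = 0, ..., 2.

H_0 = Z,  H_1 = 0,  H_2 = Z.

Order the vertices as a < b < c < d < e < f. Listing each simplex with vertices in this order, K has dimension 2 with simplices:

  0-simplices (6): a, b, c, d, e, f
  1-simplices (12): ab, ad, ae, af, bc, be, bf, cd, ce, cf, de, df
  2-simplices (8): abe, abf, ade, adf, bce, bcf, cde, cdf

giving chain groups C_0 ≅ Z^6, C_1 ≅ Z^12, C_2 ≅ Z^8.

Boundary ∂_1: C_1 → C_0 is given by ∂[p,q] = [q] − [p].
The resulting 6×12 matrix has rank 5, and its Smith normal form has invariant factors (1,1,1,1,1).

Boundary ∂_2: C_2 → C_1 acts by ∂[p,q,r] = [q,r] − [p,r] + [p,q]. For instance
  ∂ade = de − ae + ad,
  ∂abf = bf − af + ab.
The resulting 12×8 matrix has rank 7, and its Smith normal form has invariant factors (1,1,1,1,1,1,1).

Reading off H_k = ker ∂_k / im ∂_{k+1}:

  H_0: rank C_0 − rank ∂_1 = 6 − 5 = 1, and the invariant factors of ∂_1 are all 1, so H_0 ≅ Z.
  H_1: rank ker ∂_1 − rank ∂_2 = (12 − 5) − 7 = 0, and the invariant factors of ∂_2 are all 1, so H_1 ≅ 0.
  H_2: rank ker ∂_2 − rank ∂_3 = (8 − 7) − 0 = 1, and there is no ∂_3, so H_2 ≅ Z.

As a check, the Euler characteristic is 6 − 12 + 8 = 2, which agrees with 1 − 0 + 1 = 2.
(K is a triangulation of the 2-sphere S^2.)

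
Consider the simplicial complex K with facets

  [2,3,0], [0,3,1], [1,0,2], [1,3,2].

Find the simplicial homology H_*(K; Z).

H_0 ≅ Z,  H_1 = 0,  H_2 ≅ Z.

Order the vertices as 0 < 1 < 2 < 3. Listing each simplex with vertices in this order, K has dimension 2 with simplices:

  0-simplices (4): [0], [1], [2], [3]
  1-simplices (6): [0,1], [0,2], [0,3], [1,2], [1,3], [2,3]
  2-simplices (4): [0,1,2], [0,1,3], [0,2,3], [1,2,3]

giving chain groups C_0 ≅ Z^4, C_1 ≅ Z^6, C_2 ≅ Z^4.

Boundary ∂_1: C_1 → C_0 is given by ∂[p,q] = [q] − [p].
As a 4×6 matrix over Z this has rank 3, with invariant factors (1,1,1).

∂_2: C_2 → C_1 maps a triangle to the signed sum of its edges. For instance
  ∂[0,1,2] = [1,2] − [0,2] + [0,1],
  ∂[0,1,3] = [1,3] − [0,3] + [0,1].
As a 6×4 matrix over Z this has rank 3, with invariant factors (1,1,1).

Now H_k = ker ∂_k / im ∂_{k+1}, so:

  H_0: rank C_0 − rank ∂_1 = 4 − 3 = 1, and the invariant factors of ∂_1 are all 1, so H_0 = Z.
  H_1: rank ker ∂_1 − rank ∂_2 = (6 − 3) − 3 = 0, and the invariant factors of ∂_2 are all 1, so H_1 = 0.
  H_2: rank ker ∂_2 − rank ∂_3 = (4 − 3) − 0 = 1, and there is no ∂_3, so H_2 = Z.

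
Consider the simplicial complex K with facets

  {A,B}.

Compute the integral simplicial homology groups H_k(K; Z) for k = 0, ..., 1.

H_0 = Z,  H_1 = 0.

Fix the vertex order A < B and write every simplex with vertices in increasing order. Then dim K = 1 and the simplices of K are:

  0-simplices (2): A, B
  1-simplices (1): AB

giving chain groups C_0 ≅ Z^2, C_1 ≅ Z^1.

∂_1: C_1 → C_0 sends each edge [p,q] (with p < q) to q − p. For instance
  ∂AB = B − A.
This gives a 2×1 integer matrix of rank 1; reducing to Smith normal form yields diagonal entries (1).

Now H_k = ker ∂_k / im ∂_{k+1}, so:

  H_0: rank C_0 − rank ∂_1 = 2 − 1 = 1, and the invariant factors of ∂_1 are all 1, so H_0 ≅ Z.
  H_1: rank ker ∂_1 − rank ∂_2 = (1 − 1) − 0 = 0, and there is no ∂_2, so H_1 ≅ 0.

As a check, the Euler characteristic is 2 − 1 = 1, which agrees with 1 − 0 = 1.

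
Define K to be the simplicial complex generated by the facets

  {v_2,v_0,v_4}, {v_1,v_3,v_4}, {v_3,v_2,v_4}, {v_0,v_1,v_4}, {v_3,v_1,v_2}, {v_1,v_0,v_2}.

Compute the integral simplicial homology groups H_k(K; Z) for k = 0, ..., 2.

Take the total order v_0 < v_1 < v_2 < v_3 < v_4 on the vertex set. Then K (dimension 2) consists of the simplices:

  0-simplices (5): [v_0], [v_1], [v_2], [v_3], [v_4]
  1-simplices (9): [v_0,v_1], [v_0,v_2], [v_0,v_4], [v_1,v_2], [v_1,v_3], [v_1,v_4], [v_2,v_3], [v_2,v_4], [v_3,v_4]
  2-simplices (6): [v_0,v_1,v_2], [v_0,v_1,v_4], [v_0,v_2,v_4], [v_1,v_2,v_3], [v_1,v_3,v_4], [v_2,v_3,v_4]

so the chain groups are C_0 ≅ Z^5, C_1 ≅ Z^9, C_2 ≅ Z^6.

Boundary ∂_1: C_1 → C_0 is given by ∂[p,q] = [q] − [p]. For instance
  ∂[v_2,v_4] = [v_4] − [v_2].
This gives a 5×9 integer matrix of rank 4; reducing to Smith normal form yields diagonal entries (1,1,1,1).

∂_2: C_2 → C_1 maps a triangle to the signed sum of its edges. For instance
  ∂[v_0,v_1,v_2] = [v_1,v_2] − [v_0,v_2] + [v_0,v_1],
  ∂[v_1,v_2,v_3] = [v_2,v_3] − [v_1,v_3] + [v_1,v_2].
This gives a 9×6 integer matrix of rank 5; reducing to Smith normal form yields diagonal entries (1,1,1,1,1).

Computing H_k = (kernel of ∂_k) / (image of ∂_{k+1}):

  H_0: rank C_0 − rank ∂_1 = 5 − 4 = 1, and the invariant factors of ∂_1 are all 1, so H_0 = Z.
  H_1: rank ker ∂_1 − rank ∂_2 = (9 − 4) − 5 = 0, and the invariant factors of ∂_2 are all 1, so H_1 = 0.
  H_2: rank ker ∂_2 − rank ∂_3 = (6 − 5) − 0 = 1, and there is no ∂_3, so H_2 = Z.

(K is a triangulation of the 2-sphere S^2.)

H_0 = Z,  H_1 = 0,  H_2 = Z.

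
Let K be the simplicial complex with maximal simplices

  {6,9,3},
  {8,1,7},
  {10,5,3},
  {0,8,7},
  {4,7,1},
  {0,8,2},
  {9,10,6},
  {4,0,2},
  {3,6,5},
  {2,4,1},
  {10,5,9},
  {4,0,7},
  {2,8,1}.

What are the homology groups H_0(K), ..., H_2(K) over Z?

Fix the vertex order 0 < 1 < 2 < 3 < 4 < 5 < 6 < 7 < 8 < 9 < 10 and write every simplex with vertices in increasing order. Then dim K = 2 and the simplices of K are:

  0-simplices (11): [0], [1], [2], [3], [4], [5], [6], [7], [8], [9], [10]
  1-simplices (22): [0,2], [0,4], [0,7], [0,8], [1,2], [1,4], [1,7], [1,8], [2,4], [2,8], [3,5], [3,6], [3,9], [3,10], [4,7], [5,6], [5,9], [5,10], [6,9], [6,10], [7,8], [9,10]
  2-simplices (13): [0,2,4], [0,2,8], [0,4,7], [0,7,8], [1,2,4], [1,2,8], [1,4,7], [1,7,8], [3,5,6], [3,5,10], [3,6,9], [5,9,10], [6,9,10]

so the chain groups are C_0 ≅ Z^11, C_1 ≅ Z^22, C_2 ≅ Z^13.

∂_1: C_1 → C_0 maps an edge to its endpoints' difference, ∂[p,q] = q − p. For instance
  ∂[5,6] = [6] − [5].
This gives a 11×22 integer matrix of rank 9; reducing to Smith normal form yields diagonal entries (1,1,1,1,1,1,1,1,1).

Boundary ∂_2: C_2 → C_1 acts by ∂[p,q,r] = [q,r] − [p,r] + [p,q]. For instance
  ∂[0,4,7] = [4,7] − [0,7] + [0,4],
  ∂[3,5,6] = [5,6] − [3,6] + [3,5].
The resulting 22×13 matrix has rank 12, and its Smith normal form has invariant factors (1,1,1,1,1,1,1,1,1,1,1,1).

Computing H_k = (kernel of ∂_k) / (image of ∂_{k+1}):

  H_0: rank C_0 − rank ∂_1 = 11 − 9 = 2, and the invariant factors of ∂_1 are all 1, so H_0 = Z^2.
  H_1: rank ker ∂_1 − rank ∂_2 = (22 − 9) − 12 = 1, and the invariant factors of ∂_2 are all 1, so H_1 = Z.
  H_2: rank ker ∂_2 − rank ∂_3 = (13 − 12) − 0 = 1, and there is no ∂_3, so H_2 = Z.

(K is a triangulation of the disjoint union of the Möbius band and the 2-sphere S^2.)

H_0 = Z^2,  H_1 = Z,  H_2 = Z.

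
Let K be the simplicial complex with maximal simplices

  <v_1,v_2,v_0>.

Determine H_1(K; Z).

Order the vertices as v_0 < v_1 < v_2. Listing each simplex with vertices in this order, K has dimension 2 with simplices:

  0-simplices (3): [v_0], [v_1], [v_2]
  1-simplices (3): [v_0,v_1], [v_0,v_2], [v_1,v_2]
  2-simplices (1): [v_0,v_1,v_2]

giving chain groups C_0 ≅ Z^3, C_1 ≅ Z^3, C_2 ≅ Z^1.

∂_1: C_1 → C_0 maps an edge to its endpoints' difference, ∂[p,q] = q − p. For instance
  ∂[v_0,v_1] = [v_1] − [v_0].
The resulting 3×3 matrix has rank 2, and its Smith normal form has invariant factors (1,1).

∂_2: C_2 → C_1 acts by ∂[p,q,r] = [q,r] − [p,r] + [p,q]. For instance
  ∂[v_0,v_1,v_2] = [v_1,v_2] − [v_0,v_2] + [v_0,v_1].
This gives a 3×1 integer matrix of rank 1; reducing to Smith normal form yields diagonal entries (1).

Reading off H_k = ker ∂_k / im ∂_{k+1}:

  H_1: rank ker ∂_1 − rank ∂_2 = (3 − 2) − 1 = 0, and the invariant factors of ∂_2 are all 1, so H_1 = 0.

H_1 ≅ 0.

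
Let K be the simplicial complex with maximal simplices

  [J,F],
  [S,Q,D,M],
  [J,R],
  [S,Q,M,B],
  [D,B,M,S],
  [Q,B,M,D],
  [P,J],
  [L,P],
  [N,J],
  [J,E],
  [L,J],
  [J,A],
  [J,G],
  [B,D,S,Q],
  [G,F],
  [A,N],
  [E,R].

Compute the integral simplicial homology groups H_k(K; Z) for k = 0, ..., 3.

Order the vertices as A < B < D < E < F < G < J < L < M < N < P < Q < R < S. Listing each simplex with vertices in this order, K has dimension 3 with simplices:

  0-simplices (14): A, B, D, E, F, G, J, L, M, N, P, Q, R, S
  1-simplices (22): AJ, AN, BD, BM, BQ, BS, DM, DQ, DS, EJ, ER, FG, FJ, GJ, JL, JN, JP, JR, LP, MQ, MS, QS
  2-simplices (10): BDM, BDQ, BDS, BMQ, BMS, BQS, DMQ, DMS, DQS, MQS
  3-simplices (5): BDMQ, BDMS, BDQS, BMQS, DMQS

so the chain groups are C_0 ≅ Z^14, C_1 ≅ Z^22, C_2 ≅ Z^10, C_3 ≅ Z^5.

The boundary map ∂_1: C_1 → C_0 is given by ∂[p,q] = [q] − [p]. For instance
  ∂ER = R − E.
As a 14×22 matrix over Z this has rank 12, with invariant factors (1,1,1,1,1,1,1,1,1,1,1,1).

Boundary ∂_2: C_2 → C_1 acts by ∂[p,q,r] = [q,r] − [p,r] + [p,q]. For instance
  ∂BDM = DM − BM + BD,
  ∂DMS = MS − DS + DM.
The 22×10 boundary matrix has rank 6 and Smith normal form diag(1,1,1,1,1,1).

The boundary map ∂_3: C_3 → C_2 sends each 3-simplex σ to the alternating sum Σ_i (−1)^i (σ with its i-th vertex removed). For instance
  ∂BDQS = DQS − BQS + BDS − BDQ,
  ∂BDMQ = DMQ − BMQ + BDQ − BDM.
The resulting 10×5 matrix has rank 4, and its Smith normal form has invariant factors (1,1,1,1).

Computing H_k = (kernel of ∂_k) / (image of ∂_{k+1}):

  H_0: rank C_0 − rank ∂_1 = 14 − 12 = 2, and the invariant factors of ∂_1 are all 1, so H_0 = Z^2.
  H_1: rank ker ∂_1 − rank ∂_2 = (22 − 12) − 6 = 4, and the invariant factors of ∂_2 are all 1, so H_1 = Z^4.
  H_2: rank ker ∂_2 − rank ∂_3 = (10 − 6) − 4 = 0, and the invariant factors of ∂_3 are all 1, so H_2 = 0.
  H_3: rank ker ∂_3 − rank ∂_4 = (5 − 4) − 0 = 1, and there is no ∂_4, so H_3 = Z.

H_0 = Z^2,  H_1 = Z^4,  H_2 = 0,  H_3 = Z.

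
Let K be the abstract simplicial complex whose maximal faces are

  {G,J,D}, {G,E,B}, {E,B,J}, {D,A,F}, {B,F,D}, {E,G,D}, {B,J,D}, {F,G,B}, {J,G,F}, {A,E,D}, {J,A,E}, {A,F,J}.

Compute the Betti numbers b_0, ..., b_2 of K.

Take the total order A < B < D < E < F < G < J on the vertex set. Then K (dimension 2) consists of the simplices:

  0-simplices (7): A, B, D, E, F, G, J
  1-simplices (18): AD, AE, AF, AJ, BD, BE, BF, BG, BJ, DE, DF, DG, DJ, EG, EJ, FG, FJ, GJ
  2-simplices (12): ADE, ADF, AEJ, AFJ, BDF, BDJ, BEG, BEJ, BFG, DEG, DGJ, FGJ

giving chain groups C_0 ≅ Z^7, C_1 ≅ Z^18, C_2 ≅ Z^12.

Boundary ∂_1: C_1 → C_0 is given by ∂[p,q] = [q] − [p]. For instance
  ∂BE = E − B.
The resulting 7×18 matrix has rank 6, and its Smith normal form has invariant factors (1,1,1,1,1,1).

The boundary map ∂_2: C_2 → C_1 maps a triangle to the signed sum of its edges. For instance
  ∂ADF = DF − AF + AD,
  ∂FGJ = GJ − FJ + FG.
The resulting 18×12 matrix has rank 12, and its Smith normal form has invariant factors (1,1,1,1,1,1,1,1,1,1,1,2).

Computing H_k = (kernel of ∂_k) / (image of ∂_{k+1}):

  H_0: rank C_0 − rank ∂_1 = 7 − 6 = 1, and the invariant factors of ∂_1 are all 1, so H_0 = Z.
  H_1: rank ker ∂_1 − rank ∂_2 = (18 − 6) − 12 = 0, and ∂_2 has invariant factor 2 > 1, so H_1 = Z/2.
  H_2: rank ker ∂_2 − rank ∂_3 = (12 − 12) − 0 = 0, and there is no ∂_3, so H_2 = 0.

(K is a triangulation of the real projective plane RP^2.)

Hence the Betti numbers are b_0 = 1, b_1 = 0, b_2 = 0.

b_0 = 1, b_1 = 0, b_2 = 0.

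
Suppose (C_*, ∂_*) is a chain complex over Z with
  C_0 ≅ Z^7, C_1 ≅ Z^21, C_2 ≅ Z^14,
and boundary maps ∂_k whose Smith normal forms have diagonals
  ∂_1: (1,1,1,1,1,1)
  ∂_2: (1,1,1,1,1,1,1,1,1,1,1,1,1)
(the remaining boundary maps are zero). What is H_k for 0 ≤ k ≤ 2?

H_0: b_0 = 7 − 0 − 6 = 1; torsion from ∂_1 factors > 1: none. So H_0 ≅ Z.
H_1: b_1 = 21 − 6 − 13 = 2; torsion from ∂_2 factors > 1: none. So H_1 ≅ Z^2.
H_2: b_2 = 14 − 13 − 0 = 1; torsion from ∂_3 factors > 1: none. So H_2 ≅ Z.

H_0 ≅ Z,  H_1 ≅ Z^2,  H_2 ≅ Z.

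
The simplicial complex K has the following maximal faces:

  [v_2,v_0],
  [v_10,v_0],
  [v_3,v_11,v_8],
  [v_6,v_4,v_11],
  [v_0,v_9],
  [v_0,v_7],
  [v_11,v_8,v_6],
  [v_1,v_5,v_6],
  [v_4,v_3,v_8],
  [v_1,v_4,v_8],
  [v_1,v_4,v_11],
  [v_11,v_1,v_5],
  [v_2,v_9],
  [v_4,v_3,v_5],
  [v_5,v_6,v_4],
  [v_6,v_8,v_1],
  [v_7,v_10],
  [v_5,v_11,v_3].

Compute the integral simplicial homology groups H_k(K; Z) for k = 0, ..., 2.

Order the vertices as v_0 < v_1 < v_2 < v_3 < v_4 < v_5 < v_6 < v_7 < v_8 < v_9 < v_10 < v_11. Listing each simplex with vertices in this order, K has dimension 2 with simplices:

  0-simplices (12): [v_0], [v_1], [v_2], [v_3], [v_4], [v_5], [v_6], [v_7], [v_8], [v_9], [v_10], [v_11]
  1-simplices (24): (24 of them)
  2-simplices (12): (12 of them)

Hence C_0 ≅ Z^12, C_1 ≅ Z^24, C_2 ≅ Z^12.

∂_1: C_1 → C_0 is given by ∂[p,q] = [q] − [p].
The resulting 12×24 matrix has rank 10, and its Smith normal form has invariant factors (1,1,1,1,1,1,1,1,1,1).

Boundary ∂_2: C_2 → C_1 maps a triangle to the signed sum of its edges. For instance
  ∂[v_3,v_4,v_8] = [v_4,v_8] − [v_3,v_8] + [v_3,v_4],
  ∂[v_3,v_5,v_11] = [v_5,v_11] − [v_3,v_11] + [v_3,v_5].
This gives a 24×12 integer matrix of rank 12; reducing to Smith normal form yields diagonal entries (1,1,1,1,1,1,1,1,1,1,1,2).

Computing H_k = (kernel of ∂_k) / (image of ∂_{k+1}):

  H_0: rank C_0 − rank ∂_1 = 12 − 10 = 2, and the invariant factors of ∂_1 are all 1, so H_0 ≅ Z^2.
  H_1: rank ker ∂_1 − rank ∂_2 = (24 − 10) − 12 = 2, and ∂_2 has invariant factor 2 > 1, so H_1 ≅ Z^2 ⊕ Z/2.
  H_2: rank ker ∂_2 − rank ∂_3 = (12 − 12) − 0 = 0, and there is no ∂_3, so H_2 ≅ 0.

(K is a triangulation of the disjoint union of a wedge of 2 circles and the real projective plane RP^2.)

H_0 ≅ Z^2,  H_1 ≅ Z^2 ⊕ Z/2,  H_2 = 0.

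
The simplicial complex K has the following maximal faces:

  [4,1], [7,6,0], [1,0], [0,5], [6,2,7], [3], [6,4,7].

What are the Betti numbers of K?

b_0 = 2, b_1 = 1, b_2 = 0.

Take the total order 0 < 1 < 2 < 3 < 4 < 5 < 6 < 7 on the vertex set. Then K (dimension 2) consists of the simplices:

  0-simplices (8): [0], [1], [2], [3], [4], [5], [6], [7]
  1-simplices (10): [0,1], [0,5], [0,6], [0,7], [1,4], [2,6], [2,7], [4,6], [4,7], [6,7]
  2-simplices (3): [0,6,7], [2,6,7], [4,6,7]

Hence C_0 ≅ Z^8, C_1 ≅ Z^10, C_2 ≅ Z^3.

Boundary ∂_1: C_1 → C_0 maps an edge to its endpoints' difference, ∂[p,q] = q − p. For instance
  ∂[0,1] = [1] − [0].
The resulting 8×10 matrix has rank 6, and its Smith normal form has invariant factors (1,1,1,1,1,1).

The boundary map ∂_2: C_2 → C_1 sends each 2-simplex [p,q,r] to [q,r] − [p,r] + [p,q]. For instance
  ∂[2,6,7] = [6,7] − [2,7] + [2,6],
  ∂[4,6,7] = [6,7] − [4,7] + [4,6].
The resulting 10×3 matrix has rank 3, and its Smith normal form has invariant factors (1,1,1).

Computing H_k = (kernel of ∂_k) / (image of ∂_{k+1}):

  H_0: rank C_0 − rank ∂_1 = 8 − 6 = 2, and the invariant factors of ∂_1 are all 1, so H_0 ≅ Z^2.
  H_1: rank ker ∂_1 − rank ∂_2 = (10 − 6) − 3 = 1, and the invariant factors of ∂_2 are all 1, so H_1 ≅ Z.
  H_2: rank ker ∂_2 − rank ∂_3 = (3 − 3) − 0 = 0, and there is no ∂_3, so H_2 ≅ 0.

As a check, the Euler characteristic is 8 − 10 + 3 = 1, which agrees with 2 − 1 + 0 = 1.

Hence the Betti numbers are b_0 = 2, b_1 = 1, b_2 = 0.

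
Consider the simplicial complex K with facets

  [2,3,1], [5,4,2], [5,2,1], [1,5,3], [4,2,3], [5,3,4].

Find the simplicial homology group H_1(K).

H_1 ≅ 0.

Take the total order 1 < 2 < 3 < 4 < 5 on the vertex set. Then K (dimension 2) consists of the simplices:

  0-simplices (5): [1], [2], [3], [4], [5]
  1-simplices (9): [1,2], [1,3], [1,5], [2,3], [2,4], [2,5], [3,4], [3,5], [4,5]
  2-simplices (6): [1,2,3], [1,2,5], [1,3,5], [2,3,4], [2,4,5], [3,4,5]

Hence C_0 ≅ Z^5, C_1 ≅ Z^9, C_2 ≅ Z^6.

Boundary ∂_1: C_1 → C_0 maps an edge to its endpoints' difference, ∂[p,q] = q − p.
This gives a 5×9 integer matrix of rank 4; reducing to Smith normal form yields diagonal entries (1,1,1,1).

∂_2: C_2 → C_1 sends each 2-simplex [p,q,r] to [q,r] − [p,r] + [p,q]. For instance
  ∂[1,2,3] = [2,3] − [1,3] + [1,2],
  ∂[1,2,5] = [2,5] − [1,5] + [1,2].
The resulting 9×6 matrix has rank 5, and its Smith normal form has invariant factors (1,1,1,1,1).

Now H_k = ker ∂_k / im ∂_{k+1}, so:

  H_1: rank ker ∂_1 − rank ∂_2 = (9 − 4) − 5 = 0, and the invariant factors of ∂_2 are all 1, so H_1 = 0.

(K is a triangulation of the 2-sphere S^2.)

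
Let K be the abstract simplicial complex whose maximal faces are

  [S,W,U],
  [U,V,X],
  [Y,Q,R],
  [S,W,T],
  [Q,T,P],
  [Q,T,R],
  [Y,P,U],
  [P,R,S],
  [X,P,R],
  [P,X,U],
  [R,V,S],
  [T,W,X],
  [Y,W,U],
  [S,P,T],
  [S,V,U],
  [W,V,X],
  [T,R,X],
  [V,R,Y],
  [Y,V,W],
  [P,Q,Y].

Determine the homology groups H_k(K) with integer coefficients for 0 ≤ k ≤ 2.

Order the vertices as P < Q < R < S < T < U < V < W < X < Y. Listing each simplex with vertices in this order, K has dimension 2 with simplices:

  0-simplices (10): P, Q, R, S, T, U, V, W, X, Y
  1-simplices (30): PQ, PR, PS, PT, PU, PX, PY, QR, QT, QY, RS, RT, RV, RX, RY, ST, SU, SV, SW, TW, TX, UV, UW, UX, UY, VW, VX, VY, WX, WY
  2-simplices (20): PQT, PQY, PRS, PRX, PST, PUX, PUY, QRT, QRY, RSV, RTX, RVY, STW, SUV, SUW, TWX, UVX, UWY, VWX, VWY

giving chain groups C_0 ≅ Z^10, C_1 ≅ Z^30, C_2 ≅ Z^20.

∂_1: C_1 → C_0 sends each edge [p,q] (with p < q) to q − p. For instance
  ∂PX = X − P.
As a 10×30 matrix over Z this has rank 9, with invariant factors (1,1,1,1,1,1,1,1,1).

∂_2: C_2 → C_1 acts by ∂[p,q,r] = [q,r] − [p,r] + [p,q]. For instance
  ∂QRY = RY − QY + QR,
  ∂RVY = VY − RY + RV.
The resulting 30×20 matrix has rank 20, and its Smith normal form has invariant factors (1,1,1,1,1,1,1,1,1,1,1,1,1,1,1,1,1,1,1,2).

Now H_k = ker ∂_k / im ∂_{k+1}, so:

  H_0: rank C_0 − rank ∂_1 = 10 − 9 = 1, and the invariant factors of ∂_1 are all 1, so H_0 ≅ Z.
  H_1: rank ker ∂_1 − rank ∂_2 = (30 − 9) − 20 = 1, and ∂_2 has invariant factor 2 > 1, so H_1 ≅ Z ⊕ Z/2.
  H_2: rank ker ∂_2 − rank ∂_3 = (20 − 20) − 0 = 0, and there is no ∂_3, so H_2 ≅ 0.

(K is a triangulation of the Klein bottle.)

H_0 ≅ Z,  H_1 ≅ Z ⊕ Z/2,  H_2 = 0.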